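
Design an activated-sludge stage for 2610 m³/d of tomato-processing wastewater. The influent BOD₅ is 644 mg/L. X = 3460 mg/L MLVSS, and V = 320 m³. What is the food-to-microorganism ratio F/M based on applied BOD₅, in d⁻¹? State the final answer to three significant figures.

F/M = Q·S₀ / (V·X) = 2610 × 644 / (320.0 × 3460) = 1.518 g BOD₅·(g VSS·d)⁻¹.

F/M ≈ 1.52 d⁻¹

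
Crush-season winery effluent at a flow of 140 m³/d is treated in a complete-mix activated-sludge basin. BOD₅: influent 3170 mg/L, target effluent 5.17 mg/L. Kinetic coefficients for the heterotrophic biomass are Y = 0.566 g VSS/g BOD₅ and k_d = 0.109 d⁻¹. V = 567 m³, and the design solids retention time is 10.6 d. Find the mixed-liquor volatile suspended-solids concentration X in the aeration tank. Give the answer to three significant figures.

X = Y·Q·ΔS·θ_c / [V·(1 + k_d θ_c)] = 0.566 × 140 × (3170 − 5.17) × 10.6 / [567 × (1 + 0.109 × 10.6)] = 2175 mg/L.

X ≈ 2180 mg/L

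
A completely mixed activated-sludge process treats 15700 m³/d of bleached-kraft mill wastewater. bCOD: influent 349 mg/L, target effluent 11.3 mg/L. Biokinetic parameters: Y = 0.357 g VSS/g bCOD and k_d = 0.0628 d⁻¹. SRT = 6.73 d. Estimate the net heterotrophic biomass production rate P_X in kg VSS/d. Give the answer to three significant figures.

The observed yield is Y_obs = Y/(1 + k_d·θ_c) = 0.357 / (1 + 0.0628 × 6.73) = 0.357 / 1.423 = 0.2509 g VSS per g bCOD removed.
ΔS = 349 − 11.3 = 337.7 mg/L, so the substrate removal rate is 15700 × 337.7/1000 = 5302 kg bCOD/d.
Net biomass production P_X = Y_obs × Q·(S₀ − S) = 0.2509 × 5302 = 1330 kg VSS/d.

P_X ≈ 1330 kg VSS/d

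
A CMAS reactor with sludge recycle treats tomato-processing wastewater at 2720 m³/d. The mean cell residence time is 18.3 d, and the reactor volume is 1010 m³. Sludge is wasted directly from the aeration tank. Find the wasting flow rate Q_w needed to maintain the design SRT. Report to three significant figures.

Q_w ≈ 55.2 m³/d

With mixed-liquor wasting, θ_c = V/Q_w, so Q_w = V/θ_c = 1010/18.3 = 55.19 m³/d.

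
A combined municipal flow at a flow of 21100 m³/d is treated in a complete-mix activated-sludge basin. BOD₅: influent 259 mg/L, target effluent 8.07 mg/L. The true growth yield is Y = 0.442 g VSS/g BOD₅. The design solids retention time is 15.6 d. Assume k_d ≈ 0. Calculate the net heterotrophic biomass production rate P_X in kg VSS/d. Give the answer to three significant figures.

Since k_d ≈ 0, Y_obs = Y = 0.442 g VSS/g BOD₅.
Mass of BOD₅ removed per day: Q(S₀ − S) = 21100 × 250.9 g/m³ = 5295 kg/d.
Biomass produced: P_X = Y_obs·Q·ΔS = 0.4420 × 5295 ≈ 2340 kg VSS/d.

P_X ≈ 2340 kg VSS/d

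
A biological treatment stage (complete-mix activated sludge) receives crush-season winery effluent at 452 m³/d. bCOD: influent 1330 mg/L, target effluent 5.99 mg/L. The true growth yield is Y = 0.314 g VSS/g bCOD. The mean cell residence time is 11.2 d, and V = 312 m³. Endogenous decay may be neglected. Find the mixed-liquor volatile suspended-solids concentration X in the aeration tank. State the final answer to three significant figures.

X ≈ 6750 mg/L

Without decay, X = Y Q (S₀−S) θ_c / V = 0.314 × 452 × (1330 − 5.99) × 11.2 / 312 = 6746 mg/L.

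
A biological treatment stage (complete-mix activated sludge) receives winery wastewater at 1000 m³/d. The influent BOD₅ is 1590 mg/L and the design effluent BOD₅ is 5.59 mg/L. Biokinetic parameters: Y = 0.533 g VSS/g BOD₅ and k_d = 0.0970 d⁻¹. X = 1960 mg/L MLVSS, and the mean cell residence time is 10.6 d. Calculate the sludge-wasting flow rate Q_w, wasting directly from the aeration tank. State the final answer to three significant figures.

Steady-state biomass mass balance: V·X·(1 + k_d·θ_c) = Y·Q·(S₀ − S)·θ_c, so V = 0.533 × 1000 × (1590 − 5.59) × 10.6 / [1960 × (1 + 0.0970 × 10.6)] = 8.95×10^6 / 3975 = 2252 m³.
Wasting from the aeration tank: Q_w = V / θ_c = 2252 / 10.6 = 212.4 m³/d.

Q_w ≈ 212 m³/d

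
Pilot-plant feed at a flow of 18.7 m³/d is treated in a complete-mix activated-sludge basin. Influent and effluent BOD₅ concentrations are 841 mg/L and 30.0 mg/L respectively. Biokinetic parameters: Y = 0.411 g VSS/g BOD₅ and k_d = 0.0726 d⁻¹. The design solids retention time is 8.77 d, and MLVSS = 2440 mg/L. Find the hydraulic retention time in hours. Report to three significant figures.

τ ≈ 17.6 h

Steady-state biomass mass balance: V·X·(1 + k_d·θ_c) = Y·Q·(S₀ − S)·θ_c, so V = 0.411 × 18.7 × (841 − 30.0) × 8.77 / [2440 × (1 + 0.0726 × 8.77)] = 5.47×10^4 / 3994 = 13.69 m³.
Hydraulic retention time τ = V/Q = 13.69 / 18.7 = 0.7320 d = 17.57 h.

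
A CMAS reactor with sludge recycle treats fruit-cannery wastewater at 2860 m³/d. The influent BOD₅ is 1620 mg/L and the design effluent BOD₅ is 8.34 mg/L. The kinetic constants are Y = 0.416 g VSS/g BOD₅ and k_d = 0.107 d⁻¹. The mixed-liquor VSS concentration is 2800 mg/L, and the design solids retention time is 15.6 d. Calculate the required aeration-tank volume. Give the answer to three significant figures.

From the SRT design equation V = Y Q (S₀−S) θ_c / [X (1 + k_d θ_c)] = 0.416 × 2860 × (1620 − 8.34) × 15.6 / [2800 × (1 + 0.107 × 15.6)] = 2.99×10^7 / 7474 = 4002 m³.

V ≈ 4000 m³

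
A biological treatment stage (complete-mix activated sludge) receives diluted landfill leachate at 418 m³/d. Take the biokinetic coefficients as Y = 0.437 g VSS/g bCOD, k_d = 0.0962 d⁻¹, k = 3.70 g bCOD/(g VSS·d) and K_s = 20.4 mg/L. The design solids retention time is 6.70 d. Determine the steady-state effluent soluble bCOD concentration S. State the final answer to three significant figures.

S ≈ 3.65 mg/L

Effluent substrate depends only on kinetics and SRT: S = K_s(1 + k_d θ_c) / [θ_c(Yk − k_d) − 1] = 20.4 × (1 + 0.0962 × 6.70) / [6.70 × (0.437 × 3.70 − 0.0962) − 1] = 33.55 / 9.189 = 3.651 mg/L.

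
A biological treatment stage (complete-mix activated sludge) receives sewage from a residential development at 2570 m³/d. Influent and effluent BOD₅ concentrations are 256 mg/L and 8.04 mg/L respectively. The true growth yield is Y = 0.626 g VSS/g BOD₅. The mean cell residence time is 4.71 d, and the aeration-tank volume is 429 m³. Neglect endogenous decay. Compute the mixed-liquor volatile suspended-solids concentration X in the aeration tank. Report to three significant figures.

X ≈ 4380 mg/L

From V·X = Y·Q·(S₀ − S)·θ_c (decay neglected): X = 0.626 × 2570 × (256 − 8.04) × 4.71 / 429 = 4380 mg/L.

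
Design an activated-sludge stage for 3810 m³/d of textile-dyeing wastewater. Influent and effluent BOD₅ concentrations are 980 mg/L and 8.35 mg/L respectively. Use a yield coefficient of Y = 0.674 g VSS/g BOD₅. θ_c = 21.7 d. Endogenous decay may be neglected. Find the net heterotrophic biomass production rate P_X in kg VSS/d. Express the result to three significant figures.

No decay correction is needed, so Y_obs = Y = 0.674.
Mass of BOD₅ removed per day: Q(S₀ − S) = 3810 × 971.6 g/m³ = 3702 kg/d.
So the net sludge growth is P_X = 0.6740 × 3702 = 2495 kg VSS/d.

P_X ≈ 2500 kg VSS/d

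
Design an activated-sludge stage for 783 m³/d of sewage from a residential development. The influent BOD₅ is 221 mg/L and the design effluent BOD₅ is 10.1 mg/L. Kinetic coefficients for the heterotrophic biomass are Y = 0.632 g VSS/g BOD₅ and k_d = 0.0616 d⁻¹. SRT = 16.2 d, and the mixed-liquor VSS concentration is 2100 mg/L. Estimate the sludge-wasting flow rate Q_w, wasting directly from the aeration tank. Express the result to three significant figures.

Rearranging the biomass balance for a CMAS with decay, V = Y·Q·ΔS·θ_c / [X·(1+k_d θ_c)] = 0.632 × 783 × (221 − 10.1) × 16.2 / [2100 × (1 + 0.0616 × 16.2)] = 1.69×10^6 / 4196 = 403.0 m³.
Wasting from the aeration tank: Q_w = V / θ_c = 403.0 / 16.2 = 24.87 m³/d.

Q_w ≈ 24.9 m³/d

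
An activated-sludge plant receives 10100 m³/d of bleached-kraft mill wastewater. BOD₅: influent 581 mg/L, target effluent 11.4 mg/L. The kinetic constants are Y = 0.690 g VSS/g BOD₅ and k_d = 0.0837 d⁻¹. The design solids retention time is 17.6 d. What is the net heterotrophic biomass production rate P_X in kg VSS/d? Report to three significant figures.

Y_obs = Y / (1 + k_d θ_c) = 0.690 / (1 + 0.0837 × 17.6) = 0.690 / 2.473 = 0.2790.
Substrate removed = Q·(S₀ − S) = 10100 m³/d × (581 − 11.4) g/m³ = 5.75×10^6 g/d = 5753 kg/d.
Biomass produced: P_X = Y_obs·Q·ΔS = 0.2790 × 5753 ≈ 1605 kg VSS/d.

P_X ≈ 1610 kg VSS/d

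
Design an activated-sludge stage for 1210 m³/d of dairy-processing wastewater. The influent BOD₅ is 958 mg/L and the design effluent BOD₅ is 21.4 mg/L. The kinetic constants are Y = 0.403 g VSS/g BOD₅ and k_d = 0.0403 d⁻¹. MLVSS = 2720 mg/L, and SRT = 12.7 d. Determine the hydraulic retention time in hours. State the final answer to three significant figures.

Steady-state biomass mass balance: V·X·(1 + k_d·θ_c) = Y·Q·(S₀ − S)·θ_c, so V = 0.403 × 1210 × (958 − 21.4) × 12.7 / [2720 × (1 + 0.0403 × 12.7)] = 5.8×10^6 / 4112 = 1411 m³.
Hydraulic retention time τ = V/Q = 1411 / 1210 = 1.166 d = 27.98 h.

τ ≈ 28.0 h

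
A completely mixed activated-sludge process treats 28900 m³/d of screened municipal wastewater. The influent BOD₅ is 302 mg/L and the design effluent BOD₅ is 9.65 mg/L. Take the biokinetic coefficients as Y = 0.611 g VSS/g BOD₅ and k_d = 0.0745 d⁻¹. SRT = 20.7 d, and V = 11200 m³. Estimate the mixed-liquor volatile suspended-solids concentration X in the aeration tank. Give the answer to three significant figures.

X ≈ 3750 mg/L

X = Y·Q·ΔS·θ_c / [V·(1 + k_d θ_c)] = 0.611 × 28900 × (302 − 9.65) × 20.7 / [11200 × (1 + 0.0745 × 20.7)] = 3753 mg/L.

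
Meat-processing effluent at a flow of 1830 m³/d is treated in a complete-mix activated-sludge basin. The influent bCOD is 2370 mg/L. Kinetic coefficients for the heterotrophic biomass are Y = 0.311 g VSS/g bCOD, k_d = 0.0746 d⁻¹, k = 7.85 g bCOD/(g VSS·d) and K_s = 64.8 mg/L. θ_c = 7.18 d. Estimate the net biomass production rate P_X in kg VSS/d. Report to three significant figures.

P_X ≈ 876 kg VSS/d

For a completely mixed reactor with recycle the Lawrence–McCarty relation gives S = K_s·(1 + k_d·θ_c) / [θ_c·(Y·k − k_d) − 1] = 64.8 × (1 + 0.0746 × 7.18) / [7.18 × (0.311 × 7.85 − 0.0746) − 1] = 99.51 / 15.99 = 6.222 mg/L.
Correct the yield for decay: Y_obs = Y/(1 + k_d θ_c) = 0.311 / (1 + 0.0746 × 7.18) = 0.311 / 1.536 = 0.2025.
ΔS = 2370 − 6.22 = 2364 mg/L, so the substrate removal rate is 1830 × 2364/1000 = 4326 kg bCOD/d.
Net biomass production P_X = Y_obs × Q·(S₀ − S) = 0.2025 × 4326 = 876.1 kg VSS/d.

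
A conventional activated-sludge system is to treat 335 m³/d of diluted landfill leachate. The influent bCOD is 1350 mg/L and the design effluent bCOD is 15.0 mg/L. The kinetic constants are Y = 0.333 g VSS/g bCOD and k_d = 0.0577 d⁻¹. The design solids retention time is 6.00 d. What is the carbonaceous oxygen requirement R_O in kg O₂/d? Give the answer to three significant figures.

R_O ≈ 290 kg O₂/d

The observed yield is Y_obs = Y/(1 + k_d·θ_c) = 0.333 / (1 + 0.0577 × 6.00) = 0.333 / 1.346 = 0.2474 g VSS per g bCOD removed.
Q·(S₀ − S) = 335 × (1350 − 15.0) × 10⁻³ = 447.2 kg/d removed.
Net sludge production P_X = 0.2474 × 447.2 = 110.6 kg VSS/d.
R_O = Q·ΔS − 1.42 P_X = 447.2 − 157.1 = 290.1 kg O₂/d.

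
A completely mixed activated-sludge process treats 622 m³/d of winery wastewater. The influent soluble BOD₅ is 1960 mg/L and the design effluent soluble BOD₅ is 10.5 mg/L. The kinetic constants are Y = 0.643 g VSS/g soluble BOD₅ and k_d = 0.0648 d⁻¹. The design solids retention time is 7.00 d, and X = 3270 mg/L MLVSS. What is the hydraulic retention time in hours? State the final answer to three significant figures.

τ ≈ 44.3 h

Rearranging the biomass balance for a CMAS with decay, V = Y·Q·ΔS·θ_c / [X·(1+k_d θ_c)] = 0.643 × 622 × (1960 − 10.5) × 7.00 / [3270 × (1 + 0.0648 × 7.00)] = 5.46×10^6 / 4753 = 1148 m³.
HRT = V/Q = 1148 m³ / 622 m³·d⁻¹ = 1.846 d × 24 = 44.30 h.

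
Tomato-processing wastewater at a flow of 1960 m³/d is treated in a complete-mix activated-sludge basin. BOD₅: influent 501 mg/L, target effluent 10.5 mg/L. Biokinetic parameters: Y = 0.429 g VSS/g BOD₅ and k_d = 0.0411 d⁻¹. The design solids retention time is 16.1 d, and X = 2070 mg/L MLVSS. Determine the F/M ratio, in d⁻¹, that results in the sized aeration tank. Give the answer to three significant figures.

F/M ≈ 0.246 d⁻¹

From the SRT design equation V = Y Q (S₀−S) θ_c / [X (1 + k_d θ_c)] = 0.429 × 1960 × (501 − 10.5) × 16.1 / [2070 × (1 + 0.0411 × 16.1)] = 6.64×10^6 / 3440 = 1930 m³.
F/M = applied load / biomass = Q·S₀/(V·X) = 1960 × 501 / (1930 × 2070) = 0.2457 d⁻¹.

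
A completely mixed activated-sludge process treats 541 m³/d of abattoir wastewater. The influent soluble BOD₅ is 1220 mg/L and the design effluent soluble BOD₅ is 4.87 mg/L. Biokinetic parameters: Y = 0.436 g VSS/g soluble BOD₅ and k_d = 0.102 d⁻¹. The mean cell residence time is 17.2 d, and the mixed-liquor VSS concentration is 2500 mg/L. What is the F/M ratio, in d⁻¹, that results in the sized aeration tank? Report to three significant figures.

From the SRT design equation V = Y Q (S₀−S) θ_c / [X (1 + k_d θ_c)] = 0.436 × 541 × (1220 − 4.87) × 17.2 / [2500 × (1 + 0.102 × 17.2)] = 4.93×10^6 / 6886 = 715.9 m³.
Food-to-microorganism ratio F/M = Q S₀ / (V X) = 541 × 1220 / (715.9 × 2500) = 0.3688 d⁻¹.

F/M ≈ 0.369 d⁻¹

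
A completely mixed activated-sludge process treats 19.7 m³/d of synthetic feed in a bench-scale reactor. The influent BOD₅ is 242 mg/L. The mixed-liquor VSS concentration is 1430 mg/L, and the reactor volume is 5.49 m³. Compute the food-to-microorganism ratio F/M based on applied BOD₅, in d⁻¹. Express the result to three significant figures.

Food-to-microorganism ratio F/M = Q S₀ / (V X) = 19.7 × 242 / (5.490 × 1430) = 0.6073 d⁻¹.

F/M ≈ 0.607 d⁻¹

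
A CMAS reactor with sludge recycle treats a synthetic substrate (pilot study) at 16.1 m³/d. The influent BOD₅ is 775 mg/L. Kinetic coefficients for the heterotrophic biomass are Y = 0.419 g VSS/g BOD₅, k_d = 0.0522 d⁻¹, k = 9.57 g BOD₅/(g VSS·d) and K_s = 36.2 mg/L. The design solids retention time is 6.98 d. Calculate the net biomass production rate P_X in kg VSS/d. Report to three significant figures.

For a completely mixed reactor with recycle the Lawrence–McCarty relation gives S = K_s·(1 + k_d·θ_c) / [θ_c·(Y·k − k_d) − 1] = 36.2 × (1 + 0.0522 × 6.98) / [6.98 × (0.419 × 9.57 − 0.0522) − 1] = 49.39 / 26.62 = 1.855 mg/L.
The observed yield is Y_obs = Y/(1 + k_d·θ_c) = 0.419 / (1 + 0.0522 × 6.98) = 0.419 / 1.364 = 0.3071 g VSS per g BOD₅ removed.
Substrate removed = Q·(S₀ − S) = 16.1 m³/d × (775 − 1.86) g/m³ = 1.24×10^4 g/d = 12.45 kg/d.
P_X = Y_obs · Q(S₀ − S) = 0.3071 × 12.45 = 3.823 kg VSS/d.

P_X ≈ 3.82 kg VSS/d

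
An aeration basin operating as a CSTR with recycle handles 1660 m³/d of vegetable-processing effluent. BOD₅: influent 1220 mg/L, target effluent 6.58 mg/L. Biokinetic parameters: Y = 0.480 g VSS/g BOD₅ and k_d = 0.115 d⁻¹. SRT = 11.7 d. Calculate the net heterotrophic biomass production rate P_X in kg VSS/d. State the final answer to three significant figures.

Observed yield with endogenous decay: Y_obs = Y / (1 + k_d·θ_c) = 0.480 / (1 + 0.115 × 11.7) = 0.480 / 2.345 = 0.2046 g VSS/g BOD₅.
Mass of BOD₅ removed per day: Q(S₀ − S) = 1660 × 1213 g/m³ = 2014 kg/d.
Net biomass production P_X = Y_obs × Q·(S₀ − S) = 0.2046 × 2014 = 412.2 kg VSS/d.

P_X ≈ 412 kg VSS/d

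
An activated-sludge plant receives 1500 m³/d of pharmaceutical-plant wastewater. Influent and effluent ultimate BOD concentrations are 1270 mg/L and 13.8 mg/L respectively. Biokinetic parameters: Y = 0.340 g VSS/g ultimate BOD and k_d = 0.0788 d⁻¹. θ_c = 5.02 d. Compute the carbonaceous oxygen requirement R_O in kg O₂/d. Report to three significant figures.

R_O ≈ 1230 kg O₂/d

Y_obs = Y / (1 + k_d θ_c) = 0.340 / (1 + 0.0788 × 5.02) = 0.340 / 1.396 = 0.2436.
Mass of ultimate BOD removed per day: Q(S₀ − S) = 1500 × 1256 g/m³ = 1884 kg/d.
P_X = Y_obs·Q·(S₀ − S) = 0.2436 × 1884 = 459.1 kg VSS/d.
R_O = Q·ΔS − 1.42 P_X = 1884 − 651.9 = 1232 kg O₂/d.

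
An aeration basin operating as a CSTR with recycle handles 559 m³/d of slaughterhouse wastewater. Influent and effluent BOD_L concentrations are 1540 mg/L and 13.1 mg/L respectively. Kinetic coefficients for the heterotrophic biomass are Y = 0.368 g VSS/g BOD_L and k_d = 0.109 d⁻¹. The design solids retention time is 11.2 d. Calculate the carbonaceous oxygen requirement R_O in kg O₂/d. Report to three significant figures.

R_O ≈ 653 kg O₂/d

Observed yield with endogenous decay: Y_obs = Y / (1 + k_d·θ_c) = 0.368 / (1 + 0.109 × 11.2) = 0.368 / 2.221 = 0.1657 g VSS/g BOD_L.
Substrate removed = Q·(S₀ − S) = 559 m³/d × (1540 − 13.1) g/m³ = 8.54×10^5 g/d = 853.5 kg/d.
Net sludge production P_X = 0.1657 × 853.5 = 141.4 kg VSS/d.
Carbonaceous O₂ demand = substrate oxidised − cell-mass equivalent = 853.5 − 1.42 × 141.4 = 652.7 kg O₂/d.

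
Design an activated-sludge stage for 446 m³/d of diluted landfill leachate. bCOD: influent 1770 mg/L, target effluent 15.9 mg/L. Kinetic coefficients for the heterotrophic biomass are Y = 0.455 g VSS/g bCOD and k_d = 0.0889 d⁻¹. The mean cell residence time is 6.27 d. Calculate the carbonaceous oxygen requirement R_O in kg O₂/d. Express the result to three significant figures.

Correct the yield for decay: Y_obs = Y/(1 + k_d θ_c) = 0.455 / (1 + 0.0889 × 6.27) = 0.455 / 1.557 = 0.2922.
Q·(S₀ − S) = 446 × (1770 − 15.9) × 10⁻³ = 782.3 kg/d removed.
P_X = Y_obs·Q·(S₀ − S) = 0.2922 × 782.3 = 228.6 kg VSS/d.
R_O = Q·(S₀ − S) − 1.42·P_X = 782.3 − 1.42 × 228.6 = 457.8 kg O₂/d.

R_O ≈ 458 kg O₂/d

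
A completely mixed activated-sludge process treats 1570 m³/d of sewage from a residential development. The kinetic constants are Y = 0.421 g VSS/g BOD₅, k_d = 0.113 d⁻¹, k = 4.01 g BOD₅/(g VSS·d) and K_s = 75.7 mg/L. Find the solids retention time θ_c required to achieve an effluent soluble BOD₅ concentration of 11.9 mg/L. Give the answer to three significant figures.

At the target effluent, Y k S/(K_s+S) = 0.421×4.01×11.9/87.60 = 0.2293 d⁻¹.
Then 1/θ_c = μ − k_d = 0.2293 − 0.113 = 0.1163 d⁻¹, giving θ_c = 8.596 d.

θ_c ≈ 8.60 d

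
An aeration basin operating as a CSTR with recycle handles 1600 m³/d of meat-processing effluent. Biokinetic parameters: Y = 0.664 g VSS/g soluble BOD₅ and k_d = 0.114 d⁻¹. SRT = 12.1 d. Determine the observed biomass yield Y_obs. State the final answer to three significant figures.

Y_obs ≈ 0.279 g VSS/g soluble BOD₅

The observed yield is Y_obs = Y/(1 + k_d·θ_c) = 0.664 / (1 + 0.114 × 12.1) = 0.664 / 2.379 = 0.2791 g VSS per g soluble BOD₅ removed.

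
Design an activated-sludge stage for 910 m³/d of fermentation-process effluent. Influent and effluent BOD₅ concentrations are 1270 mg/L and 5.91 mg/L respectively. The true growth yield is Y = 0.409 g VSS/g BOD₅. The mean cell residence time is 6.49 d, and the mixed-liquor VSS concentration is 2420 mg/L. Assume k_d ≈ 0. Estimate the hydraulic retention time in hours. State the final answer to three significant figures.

With k_d = 0 the design equation reduces to V = Y Q (S₀−S) θ_c / X = 0.409 × 910 × (1270 − 5.91) × 6.49 / 2420 = 1262 m³.
Hydraulic retention time τ = V/Q = 1262 / 910 = 1.387 d = 33.28 h.

τ ≈ 33.3 h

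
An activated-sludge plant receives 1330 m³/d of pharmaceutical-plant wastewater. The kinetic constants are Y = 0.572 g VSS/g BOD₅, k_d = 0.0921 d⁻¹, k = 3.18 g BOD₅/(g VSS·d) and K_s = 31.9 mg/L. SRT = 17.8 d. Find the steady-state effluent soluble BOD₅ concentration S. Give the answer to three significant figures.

S ≈ 2.83 mg/L

Effluent substrate depends only on kinetics and SRT: S = K_s(1 + k_d θ_c) / [θ_c(Yk − k_d) − 1] = 31.9 × (1 + 0.0921 × 17.8) / [17.8 × (0.572 × 3.18 − 0.0921) − 1] = 84.20 / 29.74 = 2.831 mg/L.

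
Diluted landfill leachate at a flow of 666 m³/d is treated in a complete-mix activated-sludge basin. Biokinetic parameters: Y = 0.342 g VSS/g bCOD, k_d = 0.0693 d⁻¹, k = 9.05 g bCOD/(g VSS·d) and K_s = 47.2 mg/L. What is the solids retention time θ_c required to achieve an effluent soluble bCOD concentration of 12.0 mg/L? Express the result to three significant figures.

From 1/θ_c = Y·k·S/(K_s + S) − k_d: Y·k·S/(K_s+S) = 0.342 × 9.05 × 12.0 / (47.2 + 12.0) = 0.6274 d⁻¹.
Then 1/θ_c = μ − k_d = 0.6274 − 0.0693 = 0.5581 d⁻¹, giving θ_c = 1.792 d.

θ_c ≈ 1.79 d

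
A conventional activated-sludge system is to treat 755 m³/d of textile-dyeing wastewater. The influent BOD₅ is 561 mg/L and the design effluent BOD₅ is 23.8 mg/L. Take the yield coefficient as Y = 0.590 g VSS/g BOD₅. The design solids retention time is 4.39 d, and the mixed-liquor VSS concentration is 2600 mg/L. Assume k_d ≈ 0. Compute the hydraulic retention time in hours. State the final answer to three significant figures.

τ ≈ 12.8 h

V·X = Y·Q·ΔS·θ_c gives V = 0.590 × 755 × (561 − 23.8) × 4.39 / 2600 = 404.0 m³.
Hydraulic retention time τ = V/Q = 404.0 / 755 = 0.5352 d = 12.84 h.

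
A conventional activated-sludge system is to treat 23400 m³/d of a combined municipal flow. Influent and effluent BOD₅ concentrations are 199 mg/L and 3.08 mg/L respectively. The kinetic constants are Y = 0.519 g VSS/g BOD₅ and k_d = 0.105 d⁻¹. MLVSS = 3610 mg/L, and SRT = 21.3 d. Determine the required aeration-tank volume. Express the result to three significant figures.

From the SRT design equation V = Y Q (S₀−S) θ_c / [X (1 + k_d θ_c)] = 0.519 × 23400 × (199 − 3.08) × 21.3 / [3610 × (1 + 0.105 × 21.3)] = 5.07×10^7 / 11684 = 4338 m³.

V ≈ 4340 m³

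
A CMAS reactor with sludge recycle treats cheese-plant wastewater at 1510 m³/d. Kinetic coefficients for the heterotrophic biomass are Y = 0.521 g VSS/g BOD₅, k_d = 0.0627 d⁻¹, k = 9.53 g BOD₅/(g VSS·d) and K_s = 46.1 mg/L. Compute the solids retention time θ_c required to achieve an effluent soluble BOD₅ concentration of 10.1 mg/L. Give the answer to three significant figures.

From 1/θ_c = Y·k·S/(K_s + S) − k_d: Y·k·S/(K_s+S) = 0.521 × 9.53 × 10.1 / (46.1 + 10.1) = 0.8923 d⁻¹.
θ_c = 1/(μ − k_d) = 1/(0.8923 − 0.0627) = 1/0.8296 = 1.205 d.

θ_c ≈ 1.21 d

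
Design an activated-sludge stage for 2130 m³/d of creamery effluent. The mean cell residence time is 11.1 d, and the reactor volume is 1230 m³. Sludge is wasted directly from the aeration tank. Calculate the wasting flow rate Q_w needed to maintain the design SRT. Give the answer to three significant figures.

Q_w ≈ 111 m³/d

For wasting at MLVSS concentration, Q_w = V/θ_c = 1230/11.1 = 110.8 m³/d.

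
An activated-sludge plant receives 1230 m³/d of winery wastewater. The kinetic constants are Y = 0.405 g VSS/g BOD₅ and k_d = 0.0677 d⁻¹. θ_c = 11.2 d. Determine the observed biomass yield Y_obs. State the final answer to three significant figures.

Y_obs ≈ 0.230 g VSS/g BOD₅

Correct the yield for decay: Y_obs = Y/(1 + k_d θ_c) = 0.405 / (1 + 0.0677 × 11.2) = 0.405 / 1.758 = 0.2303.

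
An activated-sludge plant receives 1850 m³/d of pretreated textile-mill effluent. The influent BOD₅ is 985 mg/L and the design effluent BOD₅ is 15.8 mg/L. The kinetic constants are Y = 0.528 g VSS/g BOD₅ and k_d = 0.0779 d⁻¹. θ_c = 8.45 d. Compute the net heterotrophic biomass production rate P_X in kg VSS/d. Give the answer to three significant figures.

P_X ≈ 571 kg VSS/d

The observed yield is Y_obs = Y/(1 + k_d·θ_c) = 0.528 / (1 + 0.0779 × 8.45) = 0.528 / 1.658 = 0.3184 g VSS per g BOD₅ removed.
Substrate removed = Q·(S₀ − S) = 1850 m³/d × (985 − 15.8) g/m³ = 1.79×10^6 g/d = 1793 kg/d.
P_X = Y_obs · Q(S₀ − S) = 0.3184 × 1793 = 570.9 kg VSS/d.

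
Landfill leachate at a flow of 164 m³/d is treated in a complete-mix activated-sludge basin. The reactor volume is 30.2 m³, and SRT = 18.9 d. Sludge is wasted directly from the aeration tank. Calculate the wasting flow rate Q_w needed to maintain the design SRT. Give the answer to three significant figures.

Wasting from the aeration tank: Q_w = V / θ_c = 30.20 / 18.9 = 1.598 m³/d.

Q_w ≈ 1.60 m³/d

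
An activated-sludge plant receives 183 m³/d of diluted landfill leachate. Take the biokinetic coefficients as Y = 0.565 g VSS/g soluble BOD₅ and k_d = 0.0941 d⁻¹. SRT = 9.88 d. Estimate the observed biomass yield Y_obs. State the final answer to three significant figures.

Y_obs ≈ 0.293 g VSS/g soluble BOD₅

The observed yield is Y_obs = Y/(1 + k_d·θ_c) = 0.565 / (1 + 0.0941 × 9.88) = 0.565 / 1.930 = 0.2928 g VSS per g soluble BOD₅ removed.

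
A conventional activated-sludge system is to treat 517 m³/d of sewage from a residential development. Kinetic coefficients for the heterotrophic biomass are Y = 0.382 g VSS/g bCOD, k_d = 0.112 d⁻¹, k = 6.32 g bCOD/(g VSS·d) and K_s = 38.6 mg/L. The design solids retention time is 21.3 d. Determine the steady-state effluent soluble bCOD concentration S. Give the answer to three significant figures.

S ≈ 2.72 mg/L

Effluent substrate depends only on kinetics and SRT: S = K_s(1 + k_d θ_c) / [θ_c(Yk − k_d) − 1] = 38.6 × (1 + 0.112 × 21.3) / [21.3 × (0.382 × 6.32 − 0.112) − 1] = 130.7 / 48.04 = 2.720 mg/L.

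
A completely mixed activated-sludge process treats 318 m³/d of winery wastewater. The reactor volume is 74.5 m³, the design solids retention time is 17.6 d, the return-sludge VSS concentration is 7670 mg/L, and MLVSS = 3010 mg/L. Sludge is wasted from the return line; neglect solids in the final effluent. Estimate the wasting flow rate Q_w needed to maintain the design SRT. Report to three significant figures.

θ_c = V·X/(Q_w·X_r) when wasting from the recycle, so Q_w = V·X/(θ_c·X_r) = 74.50 × 3010 / (17.6 × 7670) = 1.661 m³/d.

Q_w ≈ 1.66 m³/d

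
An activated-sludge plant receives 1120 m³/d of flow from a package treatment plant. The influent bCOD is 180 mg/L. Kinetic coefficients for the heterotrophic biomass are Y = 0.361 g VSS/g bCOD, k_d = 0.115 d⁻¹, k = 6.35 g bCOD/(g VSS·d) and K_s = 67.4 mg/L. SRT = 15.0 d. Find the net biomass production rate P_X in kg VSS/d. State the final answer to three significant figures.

P_X ≈ 25.8 kg VSS/d

From the Monod/SRT balance for a CMAS, S = K_s·(1+k_d θ_c)/[θ_c·(Y k − k_d) − 1] = 67.4 × (1 + 0.115 × 15.0) / [15.0 × (0.361 × 6.35 − 0.115) − 1] = 183.7 / 31.66 = 5.801 mg/L.
Observed yield with endogenous decay: Y_obs = Y / (1 + k_d·θ_c) = 0.361 / (1 + 0.115 × 15.0) = 0.361 / 2.725 = 0.1325 g VSS/g bCOD.
Mass of bCOD removed per day: Q(S₀ − S) = 1120 × 174.2 g/m³ = 195.1 kg/d.
P_X = Y_obs · Q(S₀ − S) = 0.1325 × 195.1 = 25.85 kg VSS/d.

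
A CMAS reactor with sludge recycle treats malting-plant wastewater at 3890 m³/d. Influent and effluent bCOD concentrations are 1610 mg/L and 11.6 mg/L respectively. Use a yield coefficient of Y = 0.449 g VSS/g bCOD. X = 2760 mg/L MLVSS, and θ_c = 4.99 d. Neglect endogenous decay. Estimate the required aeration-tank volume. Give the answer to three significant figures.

V·X = Y·Q·ΔS·θ_c gives V = 0.449 × 3890 × (1610 − 11.6) × 4.99 / 2760 = 5047 m³.

V ≈ 5050 m³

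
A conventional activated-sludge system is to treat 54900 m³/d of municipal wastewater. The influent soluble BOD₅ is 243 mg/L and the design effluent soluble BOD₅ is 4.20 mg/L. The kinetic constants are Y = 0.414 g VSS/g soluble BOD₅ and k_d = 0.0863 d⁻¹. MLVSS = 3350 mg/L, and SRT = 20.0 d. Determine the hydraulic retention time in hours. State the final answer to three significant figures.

τ ≈ 5.20 h

Steady-state biomass mass balance: V·X·(1 + k_d·θ_c) = Y·Q·(S₀ − S)·θ_c, so V = 0.414 × 54900 × (243 − 4.20) × 20.0 / [3350 × (1 + 0.0863 × 20.0)] = 1.09×10^8 / 9132 = 11887 m³.
HRT = V/Q = 11887 m³ / 54900 m³·d⁻¹ = 0.2165 d × 24 = 5.196 h.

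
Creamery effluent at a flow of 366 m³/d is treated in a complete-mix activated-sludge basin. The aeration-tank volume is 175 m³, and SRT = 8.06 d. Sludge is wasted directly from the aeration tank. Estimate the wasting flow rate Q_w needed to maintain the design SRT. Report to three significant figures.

With mixed-liquor wasting, θ_c = V/Q_w, so Q_w = V/θ_c = 175.0/8.06 = 21.71 m³/d.

Q_w ≈ 21.7 m³/d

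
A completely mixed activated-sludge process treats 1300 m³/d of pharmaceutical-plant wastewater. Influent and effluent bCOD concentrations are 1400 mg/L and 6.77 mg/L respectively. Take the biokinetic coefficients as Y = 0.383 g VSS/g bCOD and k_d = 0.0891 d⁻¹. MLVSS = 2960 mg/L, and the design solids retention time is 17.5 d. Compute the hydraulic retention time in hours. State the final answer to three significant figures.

Rearranging the biomass balance for a CMAS with decay, V = Y·Q·ΔS·θ_c / [X·(1+k_d θ_c)] = 0.383 × 1300 × (1400 − 6.77) × 17.5 / [2960 × (1 + 0.0891 × 17.5)] = 1.21×10^7 / 7575 = 1603 m³.
HRT = V/Q = 1603 m³ / 1300 m³·d⁻¹ = 1.233 d × 24 = 29.58 h.

τ ≈ 29.6 h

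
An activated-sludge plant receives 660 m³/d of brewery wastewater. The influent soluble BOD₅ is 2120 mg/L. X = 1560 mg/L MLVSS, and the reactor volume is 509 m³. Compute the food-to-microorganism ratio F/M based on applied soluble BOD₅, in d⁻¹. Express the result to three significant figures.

F/M = applied load / biomass = Q·S₀/(V·X) = 660 × 2120 / (509.0 × 1560) = 1.762 d⁻¹.

F/M ≈ 1.76 d⁻¹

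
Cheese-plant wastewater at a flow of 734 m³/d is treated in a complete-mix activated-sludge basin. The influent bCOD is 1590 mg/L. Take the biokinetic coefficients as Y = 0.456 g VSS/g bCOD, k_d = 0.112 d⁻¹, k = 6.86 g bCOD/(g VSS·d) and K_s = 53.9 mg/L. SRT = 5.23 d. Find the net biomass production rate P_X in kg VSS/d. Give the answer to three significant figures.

For a completely mixed reactor with recycle the Lawrence–McCarty relation gives S = K_s·(1 + k_d·θ_c) / [θ_c·(Y·k − k_d) − 1] = 53.9 × (1 + 0.112 × 5.23) / [5.23 × (0.456 × 6.86 − 0.112) − 1] = 85.47 / 14.77 = 5.785 mg/L.
Correct the yield for decay: Y_obs = Y/(1 + k_d θ_c) = 0.456 / (1 + 0.112 × 5.23) = 0.456 / 1.586 = 0.2876.
Substrate removed = Q·(S₀ − S) = 734 m³/d × (1590 − 5.79) g/m³ = 1.16×10^6 g/d = 1163 kg/d.
Biomass produced: P_X = Y_obs·Q·ΔS = 0.2876 × 1163 ≈ 334.4 kg VSS/d.

P_X ≈ 334 kg VSS/d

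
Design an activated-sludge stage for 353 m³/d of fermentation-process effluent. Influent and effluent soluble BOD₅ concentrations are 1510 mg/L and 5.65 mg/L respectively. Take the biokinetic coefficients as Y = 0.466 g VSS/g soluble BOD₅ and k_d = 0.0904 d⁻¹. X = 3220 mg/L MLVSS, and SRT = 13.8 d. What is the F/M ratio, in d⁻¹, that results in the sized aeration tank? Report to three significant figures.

Rearranging the biomass balance for a CMAS with decay, V = Y·Q·ΔS·θ_c / [X·(1+k_d θ_c)] = 0.466 × 353 × (1510 − 5.65) × 13.8 / [3220 × (1 + 0.0904 × 13.8)] = 3.41×10^6 / 7237 = 471.9 m³.
Food-to-microorganism ratio F/M = Q S₀ / (V X) = 353 × 1510 / (471.9 × 3220) = 0.3508 d⁻¹.

F/M ≈ 0.351 d⁻¹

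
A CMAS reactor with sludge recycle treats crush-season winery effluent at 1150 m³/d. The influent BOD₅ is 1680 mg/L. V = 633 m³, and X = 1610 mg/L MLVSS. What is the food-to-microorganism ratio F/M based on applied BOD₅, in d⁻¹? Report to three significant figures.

F/M ≈ 1.90 d⁻¹

Food-to-microorganism ratio F/M = Q S₀ / (V X) = 1150 × 1680 / (633.0 × 1610) = 1.896 d⁻¹.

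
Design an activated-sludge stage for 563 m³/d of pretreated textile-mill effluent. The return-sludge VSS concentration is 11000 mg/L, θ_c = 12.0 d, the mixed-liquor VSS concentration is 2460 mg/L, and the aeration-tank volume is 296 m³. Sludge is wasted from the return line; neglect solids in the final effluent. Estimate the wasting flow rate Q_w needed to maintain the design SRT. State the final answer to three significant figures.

Q_w = (V·X)/(θ_c X_r) = 296.0 × 2460 / (12.0 × 11000) = 5.516 m³/d.

Q_w ≈ 5.52 m³/d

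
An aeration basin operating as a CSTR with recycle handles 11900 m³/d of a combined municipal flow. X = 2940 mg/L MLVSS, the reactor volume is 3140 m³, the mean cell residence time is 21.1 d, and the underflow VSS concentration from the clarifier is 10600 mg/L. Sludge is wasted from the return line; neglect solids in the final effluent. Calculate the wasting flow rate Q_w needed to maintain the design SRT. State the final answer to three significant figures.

Wasting from the return line (neglecting effluent solids): Q_w = V·X / (θ_c·X_r) = 3140 × 2940 / (21.1 × 10600) = 41.28 m³/d.

Q_w ≈ 41.3 m³/d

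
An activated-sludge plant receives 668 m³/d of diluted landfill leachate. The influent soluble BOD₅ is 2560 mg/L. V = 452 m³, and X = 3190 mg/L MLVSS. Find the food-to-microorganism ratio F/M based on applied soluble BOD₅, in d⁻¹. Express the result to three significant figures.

Food-to-microorganism ratio F/M = Q S₀ / (V X) = 668 × 2560 / (452.0 × 3190) = 1.186 d⁻¹.

F/M ≈ 1.19 d⁻¹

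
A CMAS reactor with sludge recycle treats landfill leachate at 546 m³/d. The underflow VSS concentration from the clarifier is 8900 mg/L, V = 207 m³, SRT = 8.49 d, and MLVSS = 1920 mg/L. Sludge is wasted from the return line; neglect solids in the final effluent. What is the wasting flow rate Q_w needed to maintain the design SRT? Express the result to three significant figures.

Q_w ≈ 5.26 m³/d

Q_w = (V·X)/(θ_c X_r) = 207.0 × 1920 / (8.49 × 8900) = 5.260 m³/d.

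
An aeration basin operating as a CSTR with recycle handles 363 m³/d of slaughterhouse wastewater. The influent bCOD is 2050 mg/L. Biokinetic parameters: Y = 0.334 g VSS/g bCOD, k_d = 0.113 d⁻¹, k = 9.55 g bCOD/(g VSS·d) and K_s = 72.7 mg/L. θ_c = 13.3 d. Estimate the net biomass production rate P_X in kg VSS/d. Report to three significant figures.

Effluent substrate depends only on kinetics and SRT: S = K_s(1 + k_d θ_c) / [θ_c(Yk − k_d) − 1] = 72.7 × (1 + 0.113 × 13.3) / [13.3 × (0.334 × 9.55 − 0.113) − 1] = 182.0 / 39.92 = 4.558 mg/L.
Correct the yield for decay: Y_obs = Y/(1 + k_d θ_c) = 0.334 / (1 + 0.113 × 13.3) = 0.334 / 2.503 = 0.1334.
Substrate removed = Q·(S₀ − S) = 363 m³/d × (2050 − 4.56) g/m³ = 7.42×10^5 g/d = 742.5 kg/d.
Biomass produced: P_X = Y_obs·Q·ΔS = 0.1334 × 742.5 ≈ 99.08 kg VSS/d.

P_X ≈ 99.1 kg VSS/d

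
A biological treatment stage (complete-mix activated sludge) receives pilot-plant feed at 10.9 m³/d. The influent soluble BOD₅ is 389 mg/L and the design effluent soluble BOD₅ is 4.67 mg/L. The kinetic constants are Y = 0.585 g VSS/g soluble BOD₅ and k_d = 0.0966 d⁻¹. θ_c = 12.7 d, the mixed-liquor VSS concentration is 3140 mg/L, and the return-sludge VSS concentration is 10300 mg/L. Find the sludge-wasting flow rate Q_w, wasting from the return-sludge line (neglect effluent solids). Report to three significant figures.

Q_w ≈ 0.107 m³/d

Rearranging the biomass balance for a CMAS with decay, V = Y·Q·ΔS·θ_c / [X·(1+k_d θ_c)] = 0.585 × 10.9 × (389 − 4.67) × 12.7 / [3140 × (1 + 0.0966 × 12.7)] = 3.11×10^4 / 6992 = 4.451 m³.
Q_w = (V·X)/(θ_c X_r) = 4.451 × 3140 / (12.7 × 10300) = 0.1068 m³/d.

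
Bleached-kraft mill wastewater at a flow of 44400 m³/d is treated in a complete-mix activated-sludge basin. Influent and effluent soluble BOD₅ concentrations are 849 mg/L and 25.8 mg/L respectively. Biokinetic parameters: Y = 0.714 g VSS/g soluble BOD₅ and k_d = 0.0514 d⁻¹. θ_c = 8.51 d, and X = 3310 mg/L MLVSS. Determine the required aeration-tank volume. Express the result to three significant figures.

Steady-state biomass mass balance: V·X·(1 + k_d·θ_c) = Y·Q·(S₀ − S)·θ_c, so V = 0.714 × 44400 × (849 − 25.8) × 8.51 / [3310 × (1 + 0.0514 × 8.51)] = 2.22×10^8 / 4758 = 46677 m³.

V ≈ 46700 m³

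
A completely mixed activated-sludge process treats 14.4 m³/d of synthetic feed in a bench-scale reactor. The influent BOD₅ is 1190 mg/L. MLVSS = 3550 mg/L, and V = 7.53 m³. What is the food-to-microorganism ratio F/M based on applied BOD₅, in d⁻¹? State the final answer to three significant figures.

F/M = Q·S₀ / (V·X) = 14.4 × 1190 / (7.530 × 3550) = 0.6410 g BOD₅·(g VSS·d)⁻¹.

F/M ≈ 0.641 d⁻¹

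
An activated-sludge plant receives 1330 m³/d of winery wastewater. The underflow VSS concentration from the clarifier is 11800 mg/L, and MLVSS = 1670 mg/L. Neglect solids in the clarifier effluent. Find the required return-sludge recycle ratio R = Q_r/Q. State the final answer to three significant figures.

R ≈ 0.165

R = Q_r/Q = X/(X_r − X) = 1670 / (11800 − 1670) = 0.1649.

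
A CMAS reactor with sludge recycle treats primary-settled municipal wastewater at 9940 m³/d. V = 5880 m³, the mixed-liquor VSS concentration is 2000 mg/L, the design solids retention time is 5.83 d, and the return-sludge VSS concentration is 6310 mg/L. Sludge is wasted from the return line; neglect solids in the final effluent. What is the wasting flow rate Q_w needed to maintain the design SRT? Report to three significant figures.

Q_w ≈ 320 m³/d

θ_c = V·X/(Q_w·X_r) when wasting from the recycle, so Q_w = V·X/(θ_c·X_r) = 5880 × 2000 / (5.83 × 6310) = 319.7 m³/d.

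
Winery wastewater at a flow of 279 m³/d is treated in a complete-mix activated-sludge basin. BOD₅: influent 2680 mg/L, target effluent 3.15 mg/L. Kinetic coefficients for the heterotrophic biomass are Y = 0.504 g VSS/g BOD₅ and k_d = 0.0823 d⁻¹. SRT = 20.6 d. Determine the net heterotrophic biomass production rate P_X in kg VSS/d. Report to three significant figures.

P_X ≈ 140 kg VSS/d

The observed yield is Y_obs = Y/(1 + k_d·θ_c) = 0.504 / (1 + 0.0823 × 20.6) = 0.504 / 2.695 = 0.1870 g VSS per g BOD₅ removed.
Q·(S₀ − S) = 279 × (2680 − 3.15) × 10⁻³ = 746.8 kg/d removed.
P_X = Y_obs · Q(S₀ − S) = 0.1870 × 746.8 = 139.6 kg VSS/d.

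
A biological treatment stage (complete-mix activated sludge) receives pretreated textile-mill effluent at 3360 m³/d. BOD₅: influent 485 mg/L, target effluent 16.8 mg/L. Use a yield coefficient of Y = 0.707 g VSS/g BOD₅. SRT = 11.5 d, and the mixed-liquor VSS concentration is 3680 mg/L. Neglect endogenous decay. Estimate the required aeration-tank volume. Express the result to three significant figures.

With k_d = 0 the design equation reduces to V = Y Q (S₀−S) θ_c / X = 0.707 × 3360 × (485 − 16.8) × 11.5 / 3680 = 3476 m³.

V ≈ 3480 m³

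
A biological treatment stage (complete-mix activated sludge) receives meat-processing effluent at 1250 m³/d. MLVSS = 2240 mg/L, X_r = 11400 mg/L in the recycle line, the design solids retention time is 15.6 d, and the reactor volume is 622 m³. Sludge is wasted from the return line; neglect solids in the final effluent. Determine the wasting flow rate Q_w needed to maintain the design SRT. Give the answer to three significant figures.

Q_w ≈ 7.83 m³/d

Q_w = (V·X)/(θ_c X_r) = 622.0 × 2240 / (15.6 × 11400) = 7.834 m³/d.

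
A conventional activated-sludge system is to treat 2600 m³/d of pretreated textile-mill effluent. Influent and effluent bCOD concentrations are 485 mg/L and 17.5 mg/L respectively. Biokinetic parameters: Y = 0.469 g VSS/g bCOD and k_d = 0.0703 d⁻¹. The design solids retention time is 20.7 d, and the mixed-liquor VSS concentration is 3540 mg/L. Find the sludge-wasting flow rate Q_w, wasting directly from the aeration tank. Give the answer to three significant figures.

Q_w ≈ 65.6 m³/d

From the SRT design equation V = Y Q (S₀−S) θ_c / [X (1 + k_d θ_c)] = 0.469 × 2600 × (485 − 17.5) × 20.7 / [3540 × (1 + 0.0703 × 20.7)] = 1.18×10^7 / 8691 = 1358 m³.
With mixed-liquor wasting, θ_c = V/Q_w, so Q_w = V/θ_c = 1358/20.7 = 65.59 m³/d.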